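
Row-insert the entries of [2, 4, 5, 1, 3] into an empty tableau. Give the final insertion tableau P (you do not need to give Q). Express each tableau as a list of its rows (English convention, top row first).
Insert 2: appended to row 1. P = [[2]].
Insert 4: appended to row 1. P = [[2, 4]].
Insert 5: appended to row 1. P = [[2, 4, 5]].
Insert 1: 1 bumps 2 from row 1; 2 starts row 2. P = [[1, 4, 5], [2]].
Insert 3: 3 bumps 4 from row 1; 4 appends to row 2. P = [[1, 3, 5], [2, 4]].

So P = [[1, 3, 5], [2, 4]].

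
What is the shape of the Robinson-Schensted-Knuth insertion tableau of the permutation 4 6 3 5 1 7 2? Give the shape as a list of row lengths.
Row-insert each entry into an empty tableau.

After inserting 4: P = [[4]].
After inserting 6: P = [[4, 6]].
After inserting 3: P = [[3, 6], [4]].
After inserting 5: P = [[3, 5], [4, 6]].
After inserting 1: P = [[1, 5], [3, 6], [4]].
After inserting 7: P = [[1, 5, 7], [3, 6], [4]].
After inserting 2: P = [[1, 2, 7], [3, 5], [4, 6]].

The final insertion tableau P = [[1, 2, 7], [3, 5], [4, 6]] has shape [3, 2, 2].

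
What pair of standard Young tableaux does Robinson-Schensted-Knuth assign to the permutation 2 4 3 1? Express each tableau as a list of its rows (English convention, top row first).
P = [[1, 3], [2], [4]], Q = [[1, 2], [3], [4]]

Insert each entry of the permutation into P by Schensted row insertion, recording in Q the position of each new cell.

Insert 2: appended to row 1. P = [[2]], Q = [[1]].
Insert 4: appended to row 1. P = [[2, 4]], Q = [[1, 2]].
Insert 3: 3 bumps 4 from row 1; 4 starts row 2. P = [[2, 3], [4]], Q = [[1, 2], [3]].
Insert 1: 1 bumps 2 from row 1; 2 bumps 4 from row 2; 4 starts row 3. P = [[1, 3], [2], [4]], Q = [[1, 2], [3], [4]].

So P = [[1, 3], [2], [4]], Q = [[1, 2], [3], [4]].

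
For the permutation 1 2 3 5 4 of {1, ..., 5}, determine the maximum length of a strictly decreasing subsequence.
2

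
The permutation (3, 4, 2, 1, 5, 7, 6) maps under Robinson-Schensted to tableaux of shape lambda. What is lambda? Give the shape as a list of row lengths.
Row-insert each entry into an empty tableau.

After inserting 3: P = [[3]].
After inserting 4: P = [[3, 4]].
After inserting 2: P = [[2, 4], [3]].
After inserting 1: P = [[1, 4], [2], [3]].
After inserting 5: P = [[1, 4, 5], [2], [3]].
After inserting 7: P = [[1, 4, 5, 7], [2], [3]].
After inserting 6: P = [[1, 4, 5, 6], [2, 7], [3]].

The final insertion tableau P = [[1, 4, 5, 6], [2, 7], [3]] has shape [4, 2, 1].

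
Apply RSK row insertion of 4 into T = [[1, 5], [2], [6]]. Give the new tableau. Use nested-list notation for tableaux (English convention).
In row 1, 4 replaces 5 (the leftmost entry greater than 4); 5 is bumped to row 2. 5 is appended to row 2. The new tableau is [[1, 4], [2, 5], [6]].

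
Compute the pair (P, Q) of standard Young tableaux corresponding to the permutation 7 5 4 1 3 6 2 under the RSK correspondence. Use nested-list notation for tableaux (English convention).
Insert each entry of the permutation into P by Schensted row insertion, recording in Q the position of each new cell.

After inserting 7: P = [[7]].
After inserting 5: P = [[5], [7]].
After inserting 4: P = [[4], [5], [7]].
After inserting 1: P = [[1], [4], [5], [7]].
After inserting 3: P = [[1, 3], [4], [5], [7]].
After inserting 6: P = [[1, 3, 6], [4], [5], [7]].
After inserting 2: P = [[1, 2, 6], [3], [4], [5], [7]].

So P = [[1, 2, 6], [3], [4], [5], [7]], Q = [[1, 5, 6], [2], [3], [4], [7]].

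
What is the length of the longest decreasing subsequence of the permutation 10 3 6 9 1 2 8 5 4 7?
5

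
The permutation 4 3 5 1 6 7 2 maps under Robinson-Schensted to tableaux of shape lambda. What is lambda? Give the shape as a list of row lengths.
Row-insert each entry into an empty tableau.

After inserting 4: P = [[4]].
After inserting 3: P = [[3], [4]].
After inserting 5: P = [[3, 5], [4]].
After inserting 1: P = [[1, 5], [3], [4]].
After inserting 6: P = [[1, 5, 6], [3], [4]].
After inserting 7: P = [[1, 5, 6, 7], [3], [4]].
After inserting 2: P = [[1, 2, 6, 7], [3, 5], [4]].

The final insertion tableau P = [[1, 2, 6, 7], [3, 5], [4]] has shape [4, 2, 1].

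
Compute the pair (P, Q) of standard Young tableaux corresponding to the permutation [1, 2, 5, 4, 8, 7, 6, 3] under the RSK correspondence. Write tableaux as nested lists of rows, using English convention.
P = [[1, 2, 3, 6], [4, 7], [5], [8]], Q = [[1, 2, 3, 5], [4, 6], [7], [8]]

Insert each entry of the permutation into P by Schensted row insertion, recording in Q the position of each new cell.

Insert 1: appended to row 1. P = [[1]].
Insert 2: appended to row 1. P = [[1, 2]].
Insert 5: appended to row 1. P = [[1, 2, 5]].
Insert 4: 4 bumps 5 from row 1; 5 starts row 2. P = [[1, 2, 4], [5]].
Insert 8: appended to row 1. P = [[1, 2, 4, 8], [5]].
Insert 7: 7 bumps 8 from row 1; 8 appends to row 2. P = [[1, 2, 4, 7], [5, 8]].
Insert 6: 6 bumps 7 from row 1; 7 bumps 8 from row 2; 8 starts row 3. P = [[1, 2, 4, 6], [5, 7], [8]].
Insert 3: 3 bumps 4 from row 1; 4 bumps 5 from row 2; 5 bumps 8 from row 3; 8 starts row 4. P = [[1, 2, 3, 6], [4, 7], [5], [8]].

So P = [[1, 2, 3, 6], [4, 7], [5], [8]], Q = [[1, 2, 3, 5], [4, 6], [7], [8]].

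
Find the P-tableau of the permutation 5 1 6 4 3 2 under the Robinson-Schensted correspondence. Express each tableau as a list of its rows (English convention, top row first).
P = [[1, 2], [3, 6], [4], [5]]

Insert 5: appended to row 1. P = [[5]].
Insert 1: 1 bumps 5 from row 1; 5 starts row 2. P = [[1], [5]].
Insert 6: appended to row 1. P = [[1, 6], [5]].
Insert 4: 4 bumps 6 from row 1; 6 appends to row 2. P = [[1, 4], [5, 6]].
Insert 3: 3 bumps 4 from row 1; 4 bumps 5 from row 2; 5 starts row 3. P = [[1, 3], [4, 6], [5]].
Insert 2: 2 bumps 3 from row 1; 3 bumps 4 from row 2; 4 bumps 5 from row 3; 5 starts row 4. P = [[1, 2], [3, 6], [4], [5]].

So P = [[1, 2], [3, 6], [4], [5]].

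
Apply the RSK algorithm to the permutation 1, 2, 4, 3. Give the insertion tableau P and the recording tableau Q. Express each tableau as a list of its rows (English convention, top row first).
Insert each entry of the permutation into P by Schensted row insertion, recording in Q the position of each new cell.

Insert 1: appended to row 1. P = [[1]].
Insert 2: appended to row 1. P = [[1, 2]].
Insert 4: appended to row 1. P = [[1, 2, 4]].
Insert 3: 3 bumps 4 from row 1; 4 starts row 2. P = [[1, 2, 3], [4]].

So P = [[1, 2, 3], [4]], Q = [[1, 2, 3], [4]].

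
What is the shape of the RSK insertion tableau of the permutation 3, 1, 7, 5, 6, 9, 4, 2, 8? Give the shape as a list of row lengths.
Row-insert each entry into an empty tableau.

After inserting 3: P = [[3]].
After inserting 1: P = [[1], [3]].
After inserting 7: P = [[1, 7], [3]].
After inserting 5: P = [[1, 5], [3, 7]].
After inserting 6: P = [[1, 5, 6], [3, 7]].
After inserting 9: P = [[1, 5, 6, 9], [3, 7]].
After inserting 4: P = [[1, 4, 6, 9], [3, 5], [7]].
After inserting 2: P = [[1, 2, 6, 9], [3, 4], [5], [7]].
After inserting 8: P = [[1, 2, 6, 8], [3, 4, 9], [5], [7]].

The final insertion tableau P = [[1, 2, 6, 8], [3, 4, 9], [5], [7]] has shape [4, 3, 1, 1].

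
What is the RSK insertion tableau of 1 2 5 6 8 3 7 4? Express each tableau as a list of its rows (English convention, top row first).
Insert 1: appended to row 1. P = [[1]].
Insert 2: appended to row 1. P = [[1, 2]].
Insert 5: appended to row 1. P = [[1, 2, 5]].
Insert 6: appended to row 1. P = [[1, 2, 5, 6]].
Insert 8: appended to row 1. P = [[1, 2, 5, 6, 8]].
Insert 3: 3 bumps 5 from row 1; 5 starts row 2. P = [[1, 2, 3, 6, 8], [5]].
Insert 7: 7 bumps 8 from row 1; 8 appends to row 2. P = [[1, 2, 3, 6, 7], [5, 8]].
Insert 4: 4 bumps 6 from row 1; 6 bumps 8 from row 2; 8 starts row 3. P = [[1, 2, 3, 4, 7], [5, 6], [8]].

So P = [[1, 2, 3, 4, 7], [5, 6], [8]].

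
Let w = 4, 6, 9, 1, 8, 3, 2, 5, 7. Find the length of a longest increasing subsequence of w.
4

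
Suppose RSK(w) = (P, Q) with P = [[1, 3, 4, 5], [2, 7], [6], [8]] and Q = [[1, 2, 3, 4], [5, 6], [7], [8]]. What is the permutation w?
2 3 6 8 4 7 5 1

Reverse RSK: for i = n, n-1, ..., 1, locate i in Q, remove the corresponding corner cell from P, and reverse-bump its entry up through P; the value ejected from row 1 is w(i).

So w = 2 3 6 8 4 7 5 1.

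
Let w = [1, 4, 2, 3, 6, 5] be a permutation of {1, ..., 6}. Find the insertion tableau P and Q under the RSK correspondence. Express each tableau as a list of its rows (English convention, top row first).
Insert each entry of the permutation into P by Schensted row insertion, recording in Q the position of each new cell.

Insert 1: appended to row 1. P = [[1]].
Insert 4: appended to row 1. P = [[1, 4]].
Insert 2: 2 bumps 4 from row 1; 4 starts row 2. P = [[1, 2], [4]].
Insert 3: appended to row 1. P = [[1, 2, 3], [4]].
Insert 6: appended to row 1. P = [[1, 2, 3, 6], [4]].
Insert 5: 5 bumps 6 from row 1; 6 appends to row 2. P = [[1, 2, 3, 5], [4, 6]].

So P = [[1, 2, 3, 5], [4, 6]], Q = [[1, 2, 4, 5], [3, 6]].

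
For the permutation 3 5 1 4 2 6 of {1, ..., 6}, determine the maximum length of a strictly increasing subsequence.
3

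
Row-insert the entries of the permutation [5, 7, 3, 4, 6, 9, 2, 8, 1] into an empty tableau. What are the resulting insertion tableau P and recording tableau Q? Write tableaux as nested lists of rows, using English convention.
P = [[1, 4, 6, 8], [2, 7, 9], [3], [5]], Q = [[1, 2, 5, 6], [3, 4, 8], [7], [9]]

Insert each entry of the permutation into P by Schensted row insertion, recording in Q the position of each new cell.

After inserting 5: P = [[5]].
After inserting 7: P = [[5, 7]].
After inserting 3: P = [[3, 7], [5]].
After inserting 4: P = [[3, 4], [5, 7]].
After inserting 6: P = [[3, 4, 6], [5, 7]].
After inserting 9: P = [[3, 4, 6, 9], [5, 7]].
After inserting 2: P = [[2, 4, 6, 9], [3, 7], [5]].
After inserting 8: P = [[2, 4, 6, 8], [3, 7, 9], [5]].
After inserting 1: P = [[1, 4, 6, 8], [2, 7, 9], [3], [5]].

So P = [[1, 4, 6, 8], [2, 7, 9], [3], [5]], Q = [[1, 2, 5, 6], [3, 4, 8], [7], [9]].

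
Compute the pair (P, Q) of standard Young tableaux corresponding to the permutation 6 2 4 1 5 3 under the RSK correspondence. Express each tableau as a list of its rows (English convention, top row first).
Insert each entry of the permutation into P by Schensted row insertion, recording in Q the position of each new cell.

Insert 6: appended to row 1. P = [[6]], Q = [[1]].
Insert 2: 2 bumps 6 from row 1; 6 starts row 2. P = [[2], [6]], Q = [[1], [2]].
Insert 4: appended to row 1. P = [[2, 4], [6]], Q = [[1, 3], [2]].
Insert 1: 1 bumps 2 from row 1; 2 bumps 6 from row 2; 6 starts row 3. P = [[1, 4], [2], [6]], Q = [[1, 3], [2], [4]].
Insert 5: appended to row 1. P = [[1, 4, 5], [2], [6]], Q = [[1, 3, 5], [2], [4]].
Insert 3: 3 bumps 4 from row 1; 4 appends to row 2. P = [[1, 3, 5], [2, 4], [6]], Q = [[1, 3, 5], [2, 6], [4]].

So P = [[1, 3, 5], [2, 4], [6]], Q = [[1, 3, 5], [2, 6], [4]].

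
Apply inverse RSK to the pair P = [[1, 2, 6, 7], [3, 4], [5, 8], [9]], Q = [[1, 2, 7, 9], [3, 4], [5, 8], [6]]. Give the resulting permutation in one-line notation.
Reverse the RSK construction: for i from n down to 1, find the cell of Q containing i, remove the entry at that cell from P, and reverse-bump it up through P; the value ejected from row 1 is w(i).

Step i=9: Q has 9 at row 1, column 4; remove that cell from P, ejecting 7. So w(9) = 7. P is now [[1, 2, 6], [3, 4], [5, 8], [9]].
Step i=8: Q has 8 at row 3, column 2; remove 8 from row 3 of P and reverse-bump: 8 enters row 2 and ejects 4; 4 enters row 1 and ejects 2. So w(8) = 2. P is now [[1, 4, 6], [3, 8], [5], [9]].
Step i=7: Q has 7 at row 1, column 3; remove that cell from P, ejecting 6. So w(7) = 6. P is now [[1, 4], [3, 8], [5], [9]].
Step i=6: Q has 6 at row 4, column 1; remove 9 from row 4 of P and reverse-bump: 9 enters row 3 and ejects 5; 5 enters row 2 and ejects 3; 3 enters row 1 and ejects 1. So w(6) = 1. P is now [[3, 4], [5, 8], [9]].
Step i=5: Q has 5 at row 3, column 1; remove 9 from row 3 of P and reverse-bump: 9 enters row 2 and ejects 8; 8 enters row 1 and ejects 4. So w(5) = 4. P is now [[3, 8], [5, 9]].
Step i=4: Q has 4 at row 2, column 2; remove 9 from row 2 of P and reverse-bump: 9 enters row 1 and ejects 8. So w(4) = 8. P is now [[3, 9], [5]].
Step i=3: Q has 3 at row 2, column 1; remove 5 from row 2 of P and reverse-bump: 5 enters row 1 and ejects 3. So w(3) = 3. P is now [[5, 9]].
Step i=2: Q has 2 at row 1, column 2; remove that cell from P, ejecting 9. So w(2) = 9. P is now [[5]].
Step i=1: Q has 1 at row 1, column 1; remove that cell from P, ejecting 5. So w(1) = 5. P is now [].

So w = 5 9 3 8 4 1 6 2 7.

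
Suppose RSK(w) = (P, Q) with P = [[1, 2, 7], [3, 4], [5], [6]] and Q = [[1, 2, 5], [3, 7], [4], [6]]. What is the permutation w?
Reverse RSK: for i = n, n-1, ..., 1, locate i in Q, remove the corresponding corner cell from P, and reverse-bump its entry up through P; the value ejected from row 1 is w(i).

So w = 3 6 5 4 7 1 2.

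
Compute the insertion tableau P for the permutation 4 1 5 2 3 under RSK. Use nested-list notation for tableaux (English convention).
After inserting 4: P = [[4]].
After inserting 1: P = [[1], [4]].
After inserting 5: P = [[1, 5], [4]].
After inserting 2: P = [[1, 2], [4, 5]].
After inserting 3: P = [[1, 2, 3], [4, 5]].

So P = [[1, 2, 3], [4, 5]].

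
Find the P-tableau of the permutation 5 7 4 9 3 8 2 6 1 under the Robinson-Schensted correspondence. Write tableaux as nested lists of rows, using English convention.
P = [[1, 6, 8], [2, 7], [3, 9], [4], [5]]

Insert 5: appended to row 1. P = [[5]].
Insert 7: appended to row 1. P = [[5, 7]].
Insert 4: 4 bumps 5 from row 1; 5 starts row 2. P = [[4, 7], [5]].
Insert 9: appended to row 1. P = [[4, 7, 9], [5]].
Insert 3: 3 bumps 4 from row 1; 4 bumps 5 from row 2; 5 starts row 3. P = [[3, 7, 9], [4], [5]].
Insert 8: 8 bumps 9 from row 1; 9 appends to row 2. P = [[3, 7, 8], [4, 9], [5]].
Insert 2: 2 bumps 3 from row 1; 3 bumps 4 from row 2; 4 bumps 5 from row 3; 5 starts row 4. P = [[2, 7, 8], [3, 9], [4], [5]].
Insert 6: 6 bumps 7 from row 1; 7 bumps 9 from row 2; 9 appends to row 3. P = [[2, 6, 8], [3, 7], [4, 9], [5]].
Insert 1: 1 bumps 2 from row 1; 2 bumps 3 from row 2; 3 bumps 4 from row 3; 4 bumps 5 from row 4; 5 starts row 5. P = [[1, 6, 8], [2, 7], [3, 9], [4], [5]].

So P = [[1, 6, 8], [2, 7], [3, 9], [4], [5]].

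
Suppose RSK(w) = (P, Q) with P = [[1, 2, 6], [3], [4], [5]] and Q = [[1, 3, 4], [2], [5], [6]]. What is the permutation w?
5 1 4 6 3 2

Reverse the RSK construction: for i from n down to 1, find the cell of Q containing i, remove the entry at that cell from P, and reverse-bump it up through P; the value ejected from row 1 is w(i).

Step i=6: Q has 6 at row 4, column 1; remove 5 from row 4 of P and reverse-bump: 5 enters row 3 and ejects 4; 4 enters row 2 and ejects 3; 3 enters row 1 and ejects 2. So w(6) = 2. P is now [[1, 3, 6], [4], [5]].
Step i=5: Q has 5 at row 3, column 1; remove 5 from row 3 of P and reverse-bump: 5 enters row 2 and ejects 4; 4 enters row 1 and ejects 3. So w(5) = 3. P is now [[1, 4, 6], [5]].
Step i=4: Q has 4 at row 1, column 3; remove that cell from P, ejecting 6. So w(4) = 6. P is now [[1, 4], [5]].
Step i=3: Q has 3 at row 1, column 2; remove that cell from P, ejecting 4. So w(3) = 4. P is now [[1], [5]].
Step i=2: Q has 2 at row 2, column 1; remove 5 from row 2 of P and reverse-bump: 5 enters row 1 and ejects 1. So w(2) = 1. P is now [[5]].
Step i=1: Q has 1 at row 1, column 1; remove that cell from P, ejecting 5. So w(1) = 5. P is now [].

So w = 5 1 4 6 3 2.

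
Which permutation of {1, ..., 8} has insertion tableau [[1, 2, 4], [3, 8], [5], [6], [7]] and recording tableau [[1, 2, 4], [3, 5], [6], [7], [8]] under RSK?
Reverse the RSK construction: for i from n down to 1, find the cell of Q containing i, remove the entry at that cell from P, and reverse-bump it up through P; the value ejected from row 1 is w(i).

Step i=8: Q has 8 at row 5, column 1; remove 7 from row 5 of P and reverse-bump: 7 enters row 4 and ejects 6; 6 enters row 3 and ejects 5; 5 enters row 2 and ejects 3; 3 enters row 1 and ejects 2. So w(8) = 2. P is now [[1, 3, 4], [5, 8], [6], [7]].
Step i=7: Q has 7 at row 4, column 1; remove 7 from row 4 of P and reverse-bump: 7 enters row 3 and ejects 6; 6 enters row 2 and ejects 5; 5 enters row 1 and ejects 4. So w(7) = 4. P is now [[1, 3, 5], [6, 8], [7]].
Step i=6: Q has 6 at row 3, column 1; remove 7 from row 3 of P and reverse-bump: 7 enters row 2 and ejects 6; 6 enters row 1 and ejects 5. So w(6) = 5. P is now [[1, 3, 6], [7, 8]].
Step i=5: Q has 5 at row 2, column 2; remove 8 from row 2 of P and reverse-bump: 8 enters row 1 and ejects 6. So w(5) = 6. P is now [[1, 3, 8], [7]].
Step i=4: Q has 4 at row 1, column 3; remove that cell from P, ejecting 8. So w(4) = 8. P is now [[1, 3], [7]].
Step i=3: Q has 3 at row 2, column 1; remove 7 from row 2 of P and reverse-bump: 7 enters row 1 and ejects 3. So w(3) = 3. P is now [[1, 7]].
Step i=2: Q has 2 at row 1, column 2; remove that cell from P, ejecting 7. So w(2) = 7. P is now [[1]].
Step i=1: Q has 1 at row 1, column 1; remove that cell from P, ejecting 1. So w(1) = 1. P is now [].

So w = 1 7 3 8 6 5 4 2.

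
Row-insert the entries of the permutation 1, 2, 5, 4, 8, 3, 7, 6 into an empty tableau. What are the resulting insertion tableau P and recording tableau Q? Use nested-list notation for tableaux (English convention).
Insert each entry of the permutation into P by Schensted row insertion, recording in Q the position of each new cell.

Insert 1: appended to row 1. P = [[1]].
Insert 2: appended to row 1. P = [[1, 2]].
Insert 5: appended to row 1. P = [[1, 2, 5]].
Insert 4: 4 bumps 5 from row 1; 5 starts row 2. P = [[1, 2, 4], [5]].
Insert 8: appended to row 1. P = [[1, 2, 4, 8], [5]].
Insert 3: 3 bumps 4 from row 1; 4 bumps 5 from row 2; 5 starts row 3. P = [[1, 2, 3, 8], [4], [5]].
Insert 7: 7 bumps 8 from row 1; 8 appends to row 2. P = [[1, 2, 3, 7], [4, 8], [5]].
Insert 6: 6 bumps 7 from row 1; 7 bumps 8 from row 2; 8 appends to row 3. P = [[1, 2, 3, 6], [4, 7], [5, 8]].

So P = [[1, 2, 3, 6], [4, 7], [5, 8]], Q = [[1, 2, 3, 5], [4, 7], [6, 8]].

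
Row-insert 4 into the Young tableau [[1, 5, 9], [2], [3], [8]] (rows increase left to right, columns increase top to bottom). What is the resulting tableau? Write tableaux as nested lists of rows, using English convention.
In row 1, 4 replaces 5 (the leftmost entry greater than 4); 5 is bumped to row 2. 5 is appended to row 2. The new tableau is [[1, 4, 9], [2, 5], [3], [8]].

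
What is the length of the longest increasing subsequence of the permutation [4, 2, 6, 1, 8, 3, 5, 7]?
4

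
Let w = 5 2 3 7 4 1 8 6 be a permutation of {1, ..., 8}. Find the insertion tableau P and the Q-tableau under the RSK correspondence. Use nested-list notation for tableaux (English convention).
Insert each entry of the permutation into P by Schensted row insertion, recording in Q the position of each new cell.

After inserting 5: P = [[5]].
After inserting 2: P = [[2], [5]].
After inserting 3: P = [[2, 3], [5]].
After inserting 7: P = [[2, 3, 7], [5]].
After inserting 4: P = [[2, 3, 4], [5, 7]].
After inserting 1: P = [[1, 3, 4], [2, 7], [5]].
After inserting 8: P = [[1, 3, 4, 8], [2, 7], [5]].
After inserting 6: P = [[1, 3, 4, 6], [2, 7, 8], [5]].

So P = [[1, 3, 4, 6], [2, 7, 8], [5]], Q = [[1, 3, 4, 7], [2, 5, 8], [6]].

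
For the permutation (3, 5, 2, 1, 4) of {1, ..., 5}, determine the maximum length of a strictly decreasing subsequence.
3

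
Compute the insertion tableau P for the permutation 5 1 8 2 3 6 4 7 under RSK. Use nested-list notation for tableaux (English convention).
Insert 5: appended to row 1. P = [[5]].
Insert 1: 1 bumps 5 from row 1; 5 starts row 2. P = [[1], [5]].
Insert 8: appended to row 1. P = [[1, 8], [5]].
Insert 2: 2 bumps 8 from row 1; 8 appends to row 2. P = [[1, 2], [5, 8]].
Insert 3: appended to row 1. P = [[1, 2, 3], [5, 8]].
Insert 6: appended to row 1. P = [[1, 2, 3, 6], [5, 8]].
Insert 4: 4 bumps 6 from row 1; 6 bumps 8 from row 2; 8 starts row 3. P = [[1, 2, 3, 4], [5, 6], [8]].
Insert 7: appended to row 1. P = [[1, 2, 3, 4, 7], [5, 6], [8]].

So P = [[1, 2, 3, 4, 7], [5, 6], [8]].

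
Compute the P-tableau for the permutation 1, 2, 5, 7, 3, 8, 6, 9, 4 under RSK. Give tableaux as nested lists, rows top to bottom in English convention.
P = [[1, 2, 3, 4, 8, 9], [5, 6], [7]]

After inserting 1: P = [[1]].
After inserting 2: P = [[1, 2]].
After inserting 5: P = [[1, 2, 5]].
After inserting 7: P = [[1, 2, 5, 7]].
After inserting 3: P = [[1, 2, 3, 7], [5]].
After inserting 8: P = [[1, 2, 3, 7, 8], [5]].
After inserting 6: P = [[1, 2, 3, 6, 8], [5, 7]].
After inserting 9: P = [[1, 2, 3, 6, 8, 9], [5, 7]].
After inserting 4: P = [[1, 2, 3, 4, 8, 9], [5, 6], [7]].

So P = [[1, 2, 3, 4, 8, 9], [5, 6], [7]].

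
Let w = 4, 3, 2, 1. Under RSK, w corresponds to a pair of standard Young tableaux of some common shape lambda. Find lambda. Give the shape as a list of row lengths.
Row-insert each entry into an empty tableau.

After inserting 4: P = [[4]].
After inserting 3: P = [[3], [4]].
After inserting 2: P = [[2], [3], [4]].
After inserting 1: P = [[1], [2], [3], [4]].

The final insertion tableau P = [[1], [2], [3], [4]] has shape [1, 1, 1, 1].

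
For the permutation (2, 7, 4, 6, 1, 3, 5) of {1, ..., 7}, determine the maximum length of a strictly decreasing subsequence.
3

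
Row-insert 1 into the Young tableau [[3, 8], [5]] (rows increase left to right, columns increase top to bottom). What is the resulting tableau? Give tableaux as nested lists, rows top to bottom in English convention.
[[1, 8], [3], [5]]

In row 1, 1 replaces 3 (the leftmost entry greater than 1); 3 is bumped to row 2. In row 2, 3 replaces 5 (the leftmost entry greater than 3); 5 is bumped to row 3. 5 starts a new row 3. The new tableau is [[1, 8], [3], [5]].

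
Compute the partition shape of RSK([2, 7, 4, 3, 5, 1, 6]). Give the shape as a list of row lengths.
[4, 1, 1, 1]

RSK row insertion gives P = [[1, 3, 5, 6], [2], [4], [7]], which has shape [4, 1, 1, 1].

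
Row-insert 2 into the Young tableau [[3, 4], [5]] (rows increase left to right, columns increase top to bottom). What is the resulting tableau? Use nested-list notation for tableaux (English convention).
[[2, 4], [3], [5]]

In row 1, 2 replaces 3 (the leftmost entry greater than 2); 3 is bumped to row 2. In row 2, 3 replaces 5 (the leftmost entry greater than 3); 5 is bumped to row 3. 5 starts a new row 3. The new tableau is [[2, 4], [3], [5]].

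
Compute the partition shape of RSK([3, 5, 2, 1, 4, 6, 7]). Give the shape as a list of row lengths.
[4, 2, 1]

RSK row insertion gives P = [[1, 4, 6, 7], [2, 5], [3]], which has shape [4, 2, 1].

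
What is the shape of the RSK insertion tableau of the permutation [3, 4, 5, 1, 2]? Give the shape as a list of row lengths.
[3, 2]

RSK row insertion gives P = [[1, 2, 5], [3, 4]], which has shape [3, 2].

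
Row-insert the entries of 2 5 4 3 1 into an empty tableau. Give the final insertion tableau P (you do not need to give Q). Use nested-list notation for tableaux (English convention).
After inserting 2: P = [[2]].
After inserting 5: P = [[2, 5]].
After inserting 4: P = [[2, 4], [5]].
After inserting 3: P = [[2, 3], [4], [5]].
After inserting 1: P = [[1, 3], [2], [4], [5]].

So P = [[1, 3], [2], [4], [5]].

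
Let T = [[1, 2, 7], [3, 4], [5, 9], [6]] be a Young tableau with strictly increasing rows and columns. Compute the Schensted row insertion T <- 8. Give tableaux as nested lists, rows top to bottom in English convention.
8 is larger than every entry of row 1, so it is appended to row 1. The new tableau is [[1, 2, 7, 8], [3, 4], [5, 9], [6]].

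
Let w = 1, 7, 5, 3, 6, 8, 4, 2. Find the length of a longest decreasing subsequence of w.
4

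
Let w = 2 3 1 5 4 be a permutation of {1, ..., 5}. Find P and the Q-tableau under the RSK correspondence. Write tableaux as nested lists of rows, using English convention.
Insert each entry of the permutation into P by Schensted row insertion, recording in Q the position of each new cell.

Insert 2: appended to row 1. P = [[2]], Q = [[1]].
Insert 3: appended to row 1. P = [[2, 3]], Q = [[1, 2]].
Insert 1: 1 bumps 2 from row 1; 2 starts row 2. P = [[1, 3], [2]], Q = [[1, 2], [3]].
Insert 5: appended to row 1. P = [[1, 3, 5], [2]], Q = [[1, 2, 4], [3]].
Insert 4: 4 bumps 5 from row 1; 5 appends to row 2. P = [[1, 3, 4], [2, 5]], Q = [[1, 2, 4], [3, 5]].

So P = [[1, 3, 4], [2, 5]], Q = [[1, 2, 4], [3, 5]].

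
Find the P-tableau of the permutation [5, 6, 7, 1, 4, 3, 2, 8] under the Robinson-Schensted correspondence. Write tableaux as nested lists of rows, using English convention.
P = [[1, 2, 7, 8], [3, 6], [4], [5]]

After inserting 5: P = [[5]].
After inserting 6: P = [[5, 6]].
After inserting 7: P = [[5, 6, 7]].
After inserting 1: P = [[1, 6, 7], [5]].
After inserting 4: P = [[1, 4, 7], [5, 6]].
After inserting 3: P = [[1, 3, 7], [4, 6], [5]].
After inserting 2: P = [[1, 2, 7], [3, 6], [4], [5]].
After inserting 8: P = [[1, 2, 7, 8], [3, 6], [4], [5]].

So P = [[1, 2, 7, 8], [3, 6], [4], [5]].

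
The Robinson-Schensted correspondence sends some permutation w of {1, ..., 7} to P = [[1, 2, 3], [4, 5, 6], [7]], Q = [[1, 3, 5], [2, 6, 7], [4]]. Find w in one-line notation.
Reverse the RSK construction: for i from n down to 1, find the cell of Q containing i, remove the entry at that cell from P, and reverse-bump it up through P; the value ejected from row 1 is w(i).

Step i=7: Q has 7 at row 2, column 3; remove 6 from row 2 of P and reverse-bump: 6 enters row 1 and ejects 3. So w(7) = 3. P is now [[1, 2, 6], [4, 5], [7]].
Step i=6: Q has 6 at row 2, column 2; remove 5 from row 2 of P and reverse-bump: 5 enters row 1 and ejects 2. So w(6) = 2. P is now [[1, 5, 6], [4], [7]].
Step i=5: Q has 5 at row 1, column 3; remove that cell from P, ejecting 6. So w(5) = 6. P is now [[1, 5], [4], [7]].
Step i=4: Q has 4 at row 3, column 1; remove 7 from row 3 of P and reverse-bump: 7 enters row 2 and ejects 4; 4 enters row 1 and ejects 1. So w(4) = 1. P is now [[4, 5], [7]].
Step i=3: Q has 3 at row 1, column 2; remove that cell from P, ejecting 5. So w(3) = 5. P is now [[4], [7]].
Step i=2: Q has 2 at row 2, column 1; remove 7 from row 2 of P and reverse-bump: 7 enters row 1 and ejects 4. So w(2) = 4. P is now [[7]].
Step i=1: Q has 1 at row 1, column 1; remove that cell from P, ejecting 7. So w(1) = 7. P is now [].

So w = 7 4 5 1 6 2 3.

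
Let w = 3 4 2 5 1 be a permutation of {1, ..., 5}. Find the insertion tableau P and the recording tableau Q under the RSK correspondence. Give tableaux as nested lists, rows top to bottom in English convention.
P = [[1, 4, 5], [2], [3]], Q = [[1, 2, 4], [3], [5]]

Insert each entry of the permutation into P by Schensted row insertion, recording in Q the position of each new cell.

Insert 3: appended to row 1. P = [[3]], Q = [[1]].
Insert 4: appended to row 1. P = [[3, 4]], Q = [[1, 2]].
Insert 2: 2 bumps 3 from row 1; 3 starts row 2. P = [[2, 4], [3]], Q = [[1, 2], [3]].
Insert 5: appended to row 1. P = [[2, 4, 5], [3]], Q = [[1, 2, 4], [3]].
Insert 1: 1 bumps 2 from row 1; 2 bumps 3 from row 2; 3 starts row 3. P = [[1, 4, 5], [2], [3]], Q = [[1, 2, 4], [3], [5]].

So P = [[1, 4, 5], [2], [3]], Q = [[1, 2, 4], [3], [5]].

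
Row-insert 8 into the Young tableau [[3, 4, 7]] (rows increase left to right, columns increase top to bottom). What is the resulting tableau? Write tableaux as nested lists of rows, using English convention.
[[3, 4, 7, 8]]

8 is larger than every entry of row 1, so it is appended to row 1. The new tableau is [[3, 4, 7, 8]].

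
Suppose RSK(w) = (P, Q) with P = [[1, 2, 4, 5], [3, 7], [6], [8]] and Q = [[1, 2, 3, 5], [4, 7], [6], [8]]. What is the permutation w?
Reverse the RSK construction: for i from n down to 1, find the cell of Q containing i, remove the entry at that cell from P, and reverse-bump it up through P; the value ejected from row 1 is w(i).

Step i=8: Q has 8 at row 4, column 1; remove 8 from row 4 of P and reverse-bump: 8 enters row 3 and ejects 6; 6 enters row 2 and ejects 3; 3 enters row 1 and ejects 2. So w(8) = 2. P is now [[1, 3, 4, 5], [6, 7], [8]].
Step i=7: Q has 7 at row 2, column 2; remove 7 from row 2 of P and reverse-bump: 7 enters row 1 and ejects 5. So w(7) = 5. P is now [[1, 3, 4, 7], [6], [8]].
Step i=6: Q has 6 at row 3, column 1; remove 8 from row 3 of P and reverse-bump: 8 enters row 2 and ejects 6; 6 enters row 1 and ejects 4. So w(6) = 4. P is now [[1, 3, 6, 7], [8]].
Step i=5: Q has 5 at row 1, column 4; remove that cell from P, ejecting 7. So w(5) = 7. P is now [[1, 3, 6], [8]].
Step i=4: Q has 4 at row 2, column 1; remove 8 from row 2 of P and reverse-bump: 8 enters row 1 and ejects 6. So w(4) = 6. P is now [[1, 3, 8]].
Step i=3: Q has 3 at row 1, column 3; remove that cell from P, ejecting 8. So w(3) = 8. P is now [[1, 3]].
Step i=2: Q has 2 at row 1, column 2; remove that cell from P, ejecting 3. So w(2) = 3. P is now [[1]].
Step i=1: Q has 1 at row 1, column 1; remove that cell from P, ejecting 1. So w(1) = 1. P is now [].

So w = 1 3 8 6 7 4 5 2.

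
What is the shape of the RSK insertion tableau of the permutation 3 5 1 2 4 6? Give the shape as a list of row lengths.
[4, 2]

Row-insert each entry into an empty tableau.

After inserting 3: P = [[3]].
After inserting 5: P = [[3, 5]].
After inserting 1: P = [[1, 5], [3]].
After inserting 2: P = [[1, 2], [3, 5]].
After inserting 4: P = [[1, 2, 4], [3, 5]].
After inserting 6: P = [[1, 2, 4, 6], [3, 5]].

The final insertion tableau P = [[1, 2, 4, 6], [3, 5]] has shape [4, 2].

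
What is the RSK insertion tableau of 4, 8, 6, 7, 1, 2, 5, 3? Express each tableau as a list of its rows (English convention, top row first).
Insert 4: appended to row 1. P = [[4]].
Insert 8: appended to row 1. P = [[4, 8]].
Insert 6: 6 bumps 8 from row 1; 8 starts row 2. P = [[4, 6], [8]].
Insert 7: appended to row 1. P = [[4, 6, 7], [8]].
Insert 1: 1 bumps 4 from row 1; 4 bumps 8 from row 2; 8 starts row 3. P = [[1, 6, 7], [4], [8]].
Insert 2: 2 bumps 6 from row 1; 6 appends to row 2. P = [[1, 2, 7], [4, 6], [8]].
Insert 5: 5 bumps 7 from row 1; 7 appends to row 2. P = [[1, 2, 5], [4, 6, 7], [8]].
Insert 3: 3 bumps 5 from row 1; 5 bumps 6 from row 2; 6 bumps 8 from row 3; 8 starts row 4. P = [[1, 2, 3], [4, 5, 7], [6], [8]].

So P = [[1, 2, 3], [4, 5, 7], [6], [8]].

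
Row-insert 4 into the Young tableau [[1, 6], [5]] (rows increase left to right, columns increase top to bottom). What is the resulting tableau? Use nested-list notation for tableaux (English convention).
[[1, 4], [5, 6]]

In row 1, 4 replaces 6 (the leftmost entry greater than 4); 6 is bumped to row 2. 6 is appended to row 2. The new tableau is [[1, 4], [5, 6]].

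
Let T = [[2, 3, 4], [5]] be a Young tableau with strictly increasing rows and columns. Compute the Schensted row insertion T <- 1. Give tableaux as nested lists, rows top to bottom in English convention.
In row 1, 1 replaces 2 (the leftmost entry greater than 1); 2 is bumped to row 2. In row 2, 2 replaces 5 (the leftmost entry greater than 2); 5 is bumped to row 3. 5 starts a new row 3. The new tableau is [[1, 3, 4], [2], [5]].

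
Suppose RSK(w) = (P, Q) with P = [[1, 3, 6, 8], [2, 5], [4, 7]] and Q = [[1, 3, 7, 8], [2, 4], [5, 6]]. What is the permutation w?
Reverse RSK: for i = n, n-1, ..., 1, locate i in Q, remove the corresponding corner cell from P, and reverse-bump its entry up through P; the value ejected from row 1 is w(i).

So w = 4 2 7 5 1 3 6 8.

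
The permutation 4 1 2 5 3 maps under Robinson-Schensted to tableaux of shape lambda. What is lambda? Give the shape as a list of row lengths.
Row-insert each entry into an empty tableau.

After inserting 4: P = [[4]].
After inserting 1: P = [[1], [4]].
After inserting 2: P = [[1, 2], [4]].
After inserting 5: P = [[1, 2, 5], [4]].
After inserting 3: P = [[1, 2, 3], [4, 5]].

The final insertion tableau P = [[1, 2, 3], [4, 5]] has shape [3, 2].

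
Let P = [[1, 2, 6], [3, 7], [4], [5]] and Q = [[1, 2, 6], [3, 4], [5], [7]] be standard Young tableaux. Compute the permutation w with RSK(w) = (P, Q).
Reverse the RSK construction: for i from n down to 1, find the cell of Q containing i, remove the entry at that cell from P, and reverse-bump it up through P; the value ejected from row 1 is w(i).

Step i=7: Q has 7 at row 4, column 1; remove 5 from row 4 of P and reverse-bump: 5 enters row 3 and ejects 4; 4 enters row 2 and ejects 3; 3 enters row 1 and ejects 2. So w(7) = 2. P is now [[1, 3, 6], [4, 7], [5]].
Step i=6: Q has 6 at row 1, column 3; remove that cell from P, ejecting 6. So w(6) = 6. P is now [[1, 3], [4, 7], [5]].
Step i=5: Q has 5 at row 3, column 1; remove 5 from row 3 of P and reverse-bump: 5 enters row 2 and ejects 4; 4 enters row 1 and ejects 3. So w(5) = 3. P is now [[1, 4], [5, 7]].
Step i=4: Q has 4 at row 2, column 2; remove 7 from row 2 of P and reverse-bump: 7 enters row 1 and ejects 4. So w(4) = 4. P is now [[1, 7], [5]].
Step i=3: Q has 3 at row 2, column 1; remove 5 from row 2 of P and reverse-bump: 5 enters row 1 and ejects 1. So w(3) = 1. P is now [[5, 7]].
Step i=2: Q has 2 at row 1, column 2; remove that cell from P, ejecting 7. So w(2) = 7. P is now [[5]].
Step i=1: Q has 1 at row 1, column 1; remove that cell from P, ejecting 5. So w(1) = 5. P is now [].

So w = 5 7 1 4 3 6 2.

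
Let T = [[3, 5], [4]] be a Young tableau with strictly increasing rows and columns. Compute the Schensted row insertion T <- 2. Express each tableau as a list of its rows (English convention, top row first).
In row 1, 2 replaces 3 (the leftmost entry greater than 2); 3 is bumped to row 2. In row 2, 3 replaces 4 (the leftmost entry greater than 3); 4 is bumped to row 3. 4 starts a new row 3. The new tableau is [[2, 5], [3], [4]].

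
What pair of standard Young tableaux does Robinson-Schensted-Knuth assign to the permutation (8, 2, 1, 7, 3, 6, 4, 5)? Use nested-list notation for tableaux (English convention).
P = [[1, 3, 4, 5], [2, 6], [7], [8]], Q = [[1, 4, 6, 8], [2, 5], [3], [7]]

Insert each entry of the permutation into P by Schensted row insertion, recording in Q the position of each new cell.

Insert 8: appended to row 1. P = [[8]], Q = [[1]].
Insert 2: 2 bumps 8 from row 1; 8 starts row 2. P = [[2], [8]], Q = [[1], [2]].
Insert 1: 1 bumps 2 from row 1; 2 bumps 8 from row 2; 8 starts row 3. P = [[1], [2], [8]], Q = [[1], [2], [3]].
Insert 7: appended to row 1. P = [[1, 7], [2], [8]], Q = [[1, 4], [2], [3]].
Insert 3: 3 bumps 7 from row 1; 7 appends to row 2. P = [[1, 3], [2, 7], [8]], Q = [[1, 4], [2, 5], [3]].
Insert 6: appended to row 1. P = [[1, 3, 6], [2, 7], [8]], Q = [[1, 4, 6], [2, 5], [3]].
Insert 4: 4 bumps 6 from row 1; 6 bumps 7 from row 2; 7 bumps 8 from row 3; 8 starts row 4. P = [[1, 3, 4], [2, 6], [7], [8]], Q = [[1, 4, 6], [2, 5], [3], [7]].
Insert 5: appended to row 1. P = [[1, 3, 4, 5], [2, 6], [7], [8]], Q = [[1, 4, 6, 8], [2, 5], [3], [7]].

So P = [[1, 3, 4, 5], [2, 6], [7], [8]], Q = [[1, 4, 6, 8], [2, 5], [3], [7]].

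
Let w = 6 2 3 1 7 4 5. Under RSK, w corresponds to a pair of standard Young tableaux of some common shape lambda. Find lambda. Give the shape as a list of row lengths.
Row-insert each entry into an empty tableau.

After inserting 6: P = [[6]].
After inserting 2: P = [[2], [6]].
After inserting 3: P = [[2, 3], [6]].
After inserting 1: P = [[1, 3], [2], [6]].
After inserting 7: P = [[1, 3, 7], [2], [6]].
After inserting 4: P = [[1, 3, 4], [2, 7], [6]].
After inserting 5: P = [[1, 3, 4, 5], [2, 7], [6]].

The final insertion tableau P = [[1, 3, 4, 5], [2, 7], [6]] has shape [4, 2, 1].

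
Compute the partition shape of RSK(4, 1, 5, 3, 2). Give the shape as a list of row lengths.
Row-insert each entry into an empty tableau.

After inserting 4: P = [[4]].
After inserting 1: P = [[1], [4]].
After inserting 5: P = [[1, 5], [4]].
After inserting 3: P = [[1, 3], [4, 5]].
After inserting 2: P = [[1, 2], [3, 5], [4]].

The final insertion tableau P = [[1, 2], [3, 5], [4]] has shape [2, 2, 1].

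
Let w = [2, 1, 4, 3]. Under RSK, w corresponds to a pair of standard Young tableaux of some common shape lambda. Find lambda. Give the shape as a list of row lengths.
Row-insert each entry into an empty tableau.

After inserting 2: P = [[2]].
After inserting 1: P = [[1], [2]].
After inserting 4: P = [[1, 4], [2]].
After inserting 3: P = [[1, 3], [2, 4]].

The final insertion tableau P = [[1, 3], [2, 4]] has shape [2, 2].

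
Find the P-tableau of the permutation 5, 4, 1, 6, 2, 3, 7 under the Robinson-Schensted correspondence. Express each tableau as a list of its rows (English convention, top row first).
Insert 5: appended to row 1. P = [[5]].
Insert 4: 4 bumps 5 from row 1; 5 starts row 2. P = [[4], [5]].
Insert 1: 1 bumps 4 from row 1; 4 bumps 5 from row 2; 5 starts row 3. P = [[1], [4], [5]].
Insert 6: appended to row 1. P = [[1, 6], [4], [5]].
Insert 2: 2 bumps 6 from row 1; 6 appends to row 2. P = [[1, 2], [4, 6], [5]].
Insert 3: appended to row 1. P = [[1, 2, 3], [4, 6], [5]].
Insert 7: appended to row 1. P = [[1, 2, 3, 7], [4, 6], [5]].

So P = [[1, 2, 3, 7], [4, 6], [5]].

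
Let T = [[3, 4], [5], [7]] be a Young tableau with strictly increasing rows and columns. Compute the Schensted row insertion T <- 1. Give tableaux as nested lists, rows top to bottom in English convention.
In row 1, 1 replaces 3 (the leftmost entry greater than 1); 3 is bumped to row 2. In row 2, 3 replaces 5 (the leftmost entry greater than 3); 5 is bumped to row 3. In row 3, 5 replaces 7 (the leftmost entry greater than 5); 7 is bumped to row 4. 7 starts a new row 4. The new tableau is [[1, 4], [3], [5], [7]].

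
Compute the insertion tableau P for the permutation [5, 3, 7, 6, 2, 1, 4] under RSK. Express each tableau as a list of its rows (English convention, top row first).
Insert 5: appended to row 1. P = [[5]].
Insert 3: 3 bumps 5 from row 1; 5 starts row 2. P = [[3], [5]].
Insert 7: appended to row 1. P = [[3, 7], [5]].
Insert 6: 6 bumps 7 from row 1; 7 appends to row 2. P = [[3, 6], [5, 7]].
Insert 2: 2 bumps 3 from row 1; 3 bumps 5 from row 2; 5 starts row 3. P = [[2, 6], [3, 7], [5]].
Insert 1: 1 bumps 2 from row 1; 2 bumps 3 from row 2; 3 bumps 5 from row 3; 5 starts row 4. P = [[1, 6], [2, 7], [3], [5]].
Insert 4: 4 bumps 6 from row 1; 6 bumps 7 from row 2; 7 appends to row 3. P = [[1, 4], [2, 6], [3, 7], [5]].

So P = [[1, 4], [2, 6], [3, 7], [5]].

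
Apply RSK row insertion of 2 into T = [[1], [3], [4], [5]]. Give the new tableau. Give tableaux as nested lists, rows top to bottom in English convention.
[[1, 2], [3], [4], [5]]

2 is larger than every entry of row 1, so it is appended to row 1. The new tableau is [[1, 2], [3], [4], [5]].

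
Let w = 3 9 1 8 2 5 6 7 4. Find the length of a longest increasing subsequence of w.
5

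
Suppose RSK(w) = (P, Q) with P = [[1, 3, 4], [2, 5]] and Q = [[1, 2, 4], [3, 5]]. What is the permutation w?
Reverse the RSK construction: for i from n down to 1, find the cell of Q containing i, remove the entry at that cell from P, and reverse-bump it up through P; the value ejected from row 1 is w(i).

Step i=5: Q has 5 at row 2, column 2; remove 5 from row 2 of P and reverse-bump: 5 enters row 1 and ejects 4. So w(5) = 4. P is now [[1, 3, 5], [2]].
Step i=4: Q has 4 at row 1, column 3; remove that cell from P, ejecting 5. So w(4) = 5. P is now [[1, 3], [2]].
Step i=3: Q has 3 at row 2, column 1; remove 2 from row 2 of P and reverse-bump: 2 enters row 1 and ejects 1. So w(3) = 1. P is now [[2, 3]].
Step i=2: Q has 2 at row 1, column 2; remove that cell from P, ejecting 3. So w(2) = 3. P is now [[2]].
Step i=1: Q has 1 at row 1, column 1; remove that cell from P, ejecting 2. So w(1) = 2. P is now [].

So w = 2 3 1 5 4.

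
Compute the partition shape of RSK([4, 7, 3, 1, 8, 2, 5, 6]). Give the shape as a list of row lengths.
[4, 3, 1]

Row-insert each entry into an empty tableau.

After inserting 4: P = [[4]].
After inserting 7: P = [[4, 7]].
After inserting 3: P = [[3, 7], [4]].
After inserting 1: P = [[1, 7], [3], [4]].
After inserting 8: P = [[1, 7, 8], [3], [4]].
After inserting 2: P = [[1, 2, 8], [3, 7], [4]].
After inserting 5: P = [[1, 2, 5], [3, 7, 8], [4]].
After inserting 6: P = [[1, 2, 5, 6], [3, 7, 8], [4]].

The final insertion tableau P = [[1, 2, 5, 6], [3, 7, 8], [4]] has shape [4, 3, 1].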